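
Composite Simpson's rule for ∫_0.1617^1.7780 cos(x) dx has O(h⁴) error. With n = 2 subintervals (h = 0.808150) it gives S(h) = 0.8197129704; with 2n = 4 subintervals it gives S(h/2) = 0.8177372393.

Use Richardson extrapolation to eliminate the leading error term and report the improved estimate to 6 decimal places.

0.817606

Leading term ∝ h^4; use weight 16 = 2^4.
16·0.8177372393 − 0.8197129704 = 12.2640828584
(16·0.8177372393 − 0.8197129704)/(16 − 1) = 0.8176055239
Correction |R − A(h/2)| = 1.317e-04; gap |A(h/2) − A(h)| = 1.976e-03.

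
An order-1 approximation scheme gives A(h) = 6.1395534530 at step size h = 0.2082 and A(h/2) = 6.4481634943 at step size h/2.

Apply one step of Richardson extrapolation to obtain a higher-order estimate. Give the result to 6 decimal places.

r = 1, so 2^r = 2.
2*6.4481634943 = 12.8963269886; 12.8963269886 − 6.1395534530 = 6.7567735356
(2*6.4481634943 − 6.1395534530)/(2 − 1) = 6.7567735356

6.756774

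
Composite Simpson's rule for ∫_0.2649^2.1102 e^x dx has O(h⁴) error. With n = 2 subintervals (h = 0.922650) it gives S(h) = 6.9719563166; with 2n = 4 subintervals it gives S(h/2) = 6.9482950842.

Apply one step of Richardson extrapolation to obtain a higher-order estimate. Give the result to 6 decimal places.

6.946718

Method order is 4; weight 2^4 = 16.
Top: 16(6.9482950842) − (6.9719563166) = 104.2007650306
Denominator 16 − 1 = 15.
So the Richardson estimate is 6.9467176687.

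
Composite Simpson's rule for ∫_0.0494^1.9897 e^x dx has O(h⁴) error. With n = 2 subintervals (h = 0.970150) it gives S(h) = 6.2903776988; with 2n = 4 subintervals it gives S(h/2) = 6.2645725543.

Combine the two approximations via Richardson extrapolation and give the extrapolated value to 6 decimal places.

6.262852

Error is O(h^4); halving h shrinks it by 2^4 = 16.
Weighted: 100.2331608688 − 6.2903776988 = 93.9427831700
Denominator 16 − 1 = 15.
So the Richardson estimate is 6.2628522113.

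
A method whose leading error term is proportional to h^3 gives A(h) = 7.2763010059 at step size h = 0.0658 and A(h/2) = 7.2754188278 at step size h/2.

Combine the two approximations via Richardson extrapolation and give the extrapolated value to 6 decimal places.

r = 3: numerator weight 8, denominator 7.
Numerator 8*A(h/2) − A(h) = 8*7.2754188278 − 7.2763010059 = 50.9270496165
R = 50.9270496165/7 = 7.2752928024

7.275293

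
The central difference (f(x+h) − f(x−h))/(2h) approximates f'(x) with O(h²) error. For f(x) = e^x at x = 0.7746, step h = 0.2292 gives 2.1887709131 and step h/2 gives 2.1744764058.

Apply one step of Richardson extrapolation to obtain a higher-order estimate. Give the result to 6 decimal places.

2.169712

r = 2: numerator weight 4, denominator 3.
Numerator 4*A(h/2) − A(h) = 4*2.1744764058 − 2.1887709131 = 6.5091347101
Divide by 2^2 − 1 = 3.
R = 6.5091347101/3 = 2.1697115700
Gap between inputs: 1.429e-02; correction applied: −0.0047648358.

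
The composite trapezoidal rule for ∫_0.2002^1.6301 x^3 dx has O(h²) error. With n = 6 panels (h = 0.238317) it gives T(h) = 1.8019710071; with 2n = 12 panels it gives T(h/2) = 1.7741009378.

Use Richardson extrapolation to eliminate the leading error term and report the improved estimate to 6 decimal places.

1.764811

r = 2, so 2^r = 4.
4 × 1.7741009378 = 7.0964037512; subtract 1.8019710071 → 5.2944327441
Divide by 2^2 − 1 = 3.
R = 5.2944327441/3 = 1.7648109147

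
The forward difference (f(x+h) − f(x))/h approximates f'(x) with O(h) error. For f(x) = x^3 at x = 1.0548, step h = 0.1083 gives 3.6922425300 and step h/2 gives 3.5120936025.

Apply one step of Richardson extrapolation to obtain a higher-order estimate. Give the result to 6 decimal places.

Method order is 1; weight 2^1 = 2.
A(h/2) − A(h) = 3.5120936025 − 3.6922425300 = -0.1801489275
Divide by 2^1 − 1 = 1: (-0.1801489275)/1 = -0.1801489275
R = 3.5120936025 − 0.1801489275 = 3.3319446750

3.331945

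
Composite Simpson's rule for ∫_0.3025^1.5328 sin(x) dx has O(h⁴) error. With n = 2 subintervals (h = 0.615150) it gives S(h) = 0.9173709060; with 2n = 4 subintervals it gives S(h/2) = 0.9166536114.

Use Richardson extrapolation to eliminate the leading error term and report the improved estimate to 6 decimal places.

Leading term ∝ h^4; use weight 16 = 2^4.
Weighted: 14.6664577824 − 0.9173709060 = 13.7490868764
Denominator 16 − 1 = 15.
Extrapolated: 13.7490868764 / 15 = 0.9166057918
Shift from A(h/2): −0.0000478196.

0.916606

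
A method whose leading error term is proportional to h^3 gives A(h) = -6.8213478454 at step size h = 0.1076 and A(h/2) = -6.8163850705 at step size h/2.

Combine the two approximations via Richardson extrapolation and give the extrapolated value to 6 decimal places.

-6.815676

Leading term ∝ h^3; use weight 8 = 2^3.
2^3·A(h/2) = -54.5310805640; minus A(h) gives -47.7097327186.
(-47.7097327186) ÷ 7 = -6.8156761027
Correction |R − A(h/2)| = 7.090e-04; gap |A(h/2) − A(h)| = 4.963e-03.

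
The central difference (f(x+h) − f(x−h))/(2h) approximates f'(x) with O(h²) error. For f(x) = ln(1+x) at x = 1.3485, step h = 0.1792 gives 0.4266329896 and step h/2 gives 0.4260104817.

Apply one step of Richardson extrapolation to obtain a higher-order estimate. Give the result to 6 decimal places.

0.425803

Order 2 gives 2^r = 4 and 2^r − 1 = 3.
Numerator 4 × A(h/2) − A(h) = 4 × 0.4260104817 − 0.4266329896 = 1.2774089372
Divide by 2^2 − 1 = 3.
(4 × 0.4260104817 − 0.4266329896)/(4 − 1) = 0.4258029791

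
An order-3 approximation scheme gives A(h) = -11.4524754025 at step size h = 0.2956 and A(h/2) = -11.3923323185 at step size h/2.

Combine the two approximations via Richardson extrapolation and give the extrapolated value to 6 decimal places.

-11.383740

r = 3, so 2^r = 8.
8×(-11.3923323185) = -91.1386585480; subtract (-11.4524754025) → -79.6861831455
R = (-79.6861831455)/7 = -11.3837404494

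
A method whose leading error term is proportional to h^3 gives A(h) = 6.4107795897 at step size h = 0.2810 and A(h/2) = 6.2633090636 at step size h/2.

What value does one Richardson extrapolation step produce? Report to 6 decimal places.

Error is O(h^3); halving h shrinks it by 2^3 = 8.
Weighted: 50.1064725088 − 6.4107795897 = 43.6956929191
Denominator 8 − 1 = 7.
Extrapolated: 43.6956929191 / 7 = 6.2422418456
Gap between inputs: 1.475e-01; correction applied: −0.0210672180.

6.242242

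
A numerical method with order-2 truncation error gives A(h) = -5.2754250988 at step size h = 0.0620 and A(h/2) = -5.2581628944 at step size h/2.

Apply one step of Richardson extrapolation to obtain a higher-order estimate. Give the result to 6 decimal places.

-5.252409

r = 2, so 2^r = 4.
Top: 4(-5.2581628944) − (-5.2754250988) = -15.7572264788
(4·(-5.2581628944) − (-5.2754250988))/(4 − 1) = -5.2524088263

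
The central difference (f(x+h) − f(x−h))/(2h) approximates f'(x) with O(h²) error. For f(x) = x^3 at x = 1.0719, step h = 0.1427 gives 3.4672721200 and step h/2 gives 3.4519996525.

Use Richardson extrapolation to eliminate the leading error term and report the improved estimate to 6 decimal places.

Leading term ∝ h^2; use weight 4 = 2^2.
2^2·A(h/2) = 13.8079986100; minus A(h) gives 10.3407264900.
Denominator 4 − 1 = 3.
(4·3.4519996525 − 3.4672721200)/(4 − 1) = 3.4469088300
Shift from A(h/2): −0.0050908225.

3.446909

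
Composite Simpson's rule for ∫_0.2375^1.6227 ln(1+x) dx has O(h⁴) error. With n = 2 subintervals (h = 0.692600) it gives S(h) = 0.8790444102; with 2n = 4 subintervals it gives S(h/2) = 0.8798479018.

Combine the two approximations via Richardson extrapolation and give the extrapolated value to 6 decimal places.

Error is O(h^4); halving h shrinks it by 2^4 = 16.
2^4 × A(h/2) = 14.0775664288; minus A(h) gives 13.1985220186.
Divide by 2^4 − 1 = 15.
(16 × 0.8798479018 − 0.8790444102)/(16 − 1) = 0.8799014679
Correction |R − A(h/2)| = 5.357e-05; gap |A(h/2) − A(h)| = 8.035e-04.

0.879901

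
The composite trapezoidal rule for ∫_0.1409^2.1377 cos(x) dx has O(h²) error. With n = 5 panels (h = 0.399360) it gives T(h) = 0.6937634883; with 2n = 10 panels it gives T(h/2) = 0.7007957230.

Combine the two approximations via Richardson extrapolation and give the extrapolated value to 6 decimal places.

Error is O(h^2); halving h shrinks it by 2^2 = 4.
A(h/2) − A(h) = 0.7007957230 − 0.6937634883 = 0.0070322347
Correction (A(h/2) − A(h))/(4 − 1) = 0.0070322347/3 = 0.0023440782
R = 0.7007957230 + 0.0023440782 = 0.7031398012
Correction |R − A(h/2)| = 2.344e-03; gap |A(h/2) − A(h)| = 7.032e-03.

0.703140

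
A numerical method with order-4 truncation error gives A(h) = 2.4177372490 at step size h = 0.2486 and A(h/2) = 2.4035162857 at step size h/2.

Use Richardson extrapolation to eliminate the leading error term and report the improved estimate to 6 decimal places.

2.402568

r = 4, so 2^r = 16.
Weighted: 38.4562605712 − 2.4177372490 = 36.0385233222
Divide by 2^4 − 1 = 15.
(16·2.4035162857 − 2.4177372490)/(16 − 1) = 2.4025682215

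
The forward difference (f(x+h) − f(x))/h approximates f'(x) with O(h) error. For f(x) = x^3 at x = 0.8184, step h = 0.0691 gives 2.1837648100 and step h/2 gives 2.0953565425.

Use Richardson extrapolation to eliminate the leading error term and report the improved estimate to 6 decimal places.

2.006948

Error is O(h^1); halving h shrinks it by 2^1 = 2.
Difference of the inputs: 2.0953565425 − 2.1837648100 = -0.0884082675
Correction (A(h/2) − A(h))/(2 − 1) = (-0.0884082675)/1 = -0.0884082675
R = 2.0953565425 − 0.0884082675 = 2.0069482750
Gap between inputs: 8.841e-02; correction applied: −0.0884082675.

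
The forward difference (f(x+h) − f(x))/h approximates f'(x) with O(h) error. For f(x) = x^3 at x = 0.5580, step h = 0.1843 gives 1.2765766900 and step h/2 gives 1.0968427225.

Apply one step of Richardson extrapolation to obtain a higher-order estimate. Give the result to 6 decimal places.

0.917109

Order 1 gives 2^r = 2 and 2^r − 1 = 1.
Top: 2(1.0968427225) − (1.2765766900) = 0.9171087550
0.9171087550 ÷ 1 = 0.9171087550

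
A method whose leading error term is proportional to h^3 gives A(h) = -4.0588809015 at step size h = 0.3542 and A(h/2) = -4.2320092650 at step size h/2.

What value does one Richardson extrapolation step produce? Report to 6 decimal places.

-4.256742

Leading term ∝ h^3; use weight 8 = 2^3.
8·(-4.2320092650) − (-4.0588809015) = -29.7971932185
Denominator 8 − 1 = 7.
Extrapolated: (-29.7971932185) / 7 = -4.2567418884
Gap between inputs: 1.731e-01; correction applied: −0.0247326234.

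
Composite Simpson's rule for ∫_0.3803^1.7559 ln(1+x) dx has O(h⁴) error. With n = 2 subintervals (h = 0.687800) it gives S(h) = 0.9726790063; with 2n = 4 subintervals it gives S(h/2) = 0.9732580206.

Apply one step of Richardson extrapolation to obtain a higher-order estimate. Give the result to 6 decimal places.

0.973297

Method order is 4; weight 2^4 = 16.
Weighted: 15.5721283296 − 0.9726790063 = 14.5994493233
R = 14.5994493233/15 = 0.9732966216
Gap between inputs: 5.790e-04; correction applied: +0.0000386010.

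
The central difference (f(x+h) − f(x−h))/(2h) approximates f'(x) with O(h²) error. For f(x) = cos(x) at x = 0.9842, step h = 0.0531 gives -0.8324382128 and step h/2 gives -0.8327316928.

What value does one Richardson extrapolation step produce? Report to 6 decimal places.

Order 2 gives 2^r = 4 and 2^r − 1 = 3.
4·(-0.8327316928) = -3.3309267712; (-3.3309267712) − (-0.8324382128) = -2.4984885584
Divide by 2^2 − 1 = 3.
(4·(-0.8327316928) − (-0.8324382128))/(4 − 1) = -0.8328295195
Gap between inputs: 2.935e-04; correction applied: −0.0000978267.

-0.832830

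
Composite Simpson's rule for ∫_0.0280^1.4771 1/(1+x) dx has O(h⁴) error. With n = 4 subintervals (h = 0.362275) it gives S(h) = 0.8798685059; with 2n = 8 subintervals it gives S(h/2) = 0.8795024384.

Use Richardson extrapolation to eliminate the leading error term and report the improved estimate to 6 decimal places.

0.879478

Method order is 4; weight 2^4 = 16.
2^4·A(h/2) = 14.0720390144; minus A(h) gives 13.1921705085.
13.1921705085 ÷ 15 = 0.8794780339
Correction |R − A(h/2)| = 2.440e-05; gap |A(h/2) − A(h)| = 3.661e-04.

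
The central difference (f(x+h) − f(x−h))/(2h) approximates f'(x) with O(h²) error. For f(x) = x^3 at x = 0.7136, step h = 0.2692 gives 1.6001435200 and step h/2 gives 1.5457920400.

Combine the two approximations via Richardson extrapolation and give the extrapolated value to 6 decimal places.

1.527675

With r = 2 the leading error scales as h^2, so the weight is 2^2 = 4.
Weighted: 6.1831681600 − 1.6001435200 = 4.5830246400
(4×1.5457920400 − 1.6001435200)/(4 − 1) = 1.5276748800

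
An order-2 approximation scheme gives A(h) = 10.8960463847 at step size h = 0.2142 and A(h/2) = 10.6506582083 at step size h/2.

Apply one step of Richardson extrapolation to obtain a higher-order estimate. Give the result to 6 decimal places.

Leading term ∝ h^2; use weight 4 = 2^2.
4·10.6506582083 = 42.6026328332; 42.6026328332 − 10.8960463847 = 31.7065864485
Divide by 2^2 − 1 = 3.
(4·10.6506582083 − 10.8960463847)/(4 − 1) = 10.5688621495

10.568862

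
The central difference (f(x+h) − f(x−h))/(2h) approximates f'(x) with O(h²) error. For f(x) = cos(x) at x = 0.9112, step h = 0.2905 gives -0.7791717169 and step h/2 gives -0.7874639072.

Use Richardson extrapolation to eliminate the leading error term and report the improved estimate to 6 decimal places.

Method order is 2; weight 2^2 = 4.
Weighted: (-3.1498556288) − (-0.7791717169) = -2.3706839119
Extrapolated: (-2.3706839119) / 3 = -0.7902279706
Shift from A(h/2): −0.0027640634.

-0.790228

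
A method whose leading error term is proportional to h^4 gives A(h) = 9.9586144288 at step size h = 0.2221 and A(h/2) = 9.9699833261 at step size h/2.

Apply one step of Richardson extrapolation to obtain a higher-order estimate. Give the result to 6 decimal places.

Order 4 gives 2^r = 16 and 2^r − 1 = 15.
16×9.9699833261 = 159.5197332176; 159.5197332176 − 9.9586144288 = 149.5611187888
Denominator 16 − 1 = 15.
So the Richardson estimate is 9.9707412526.

9.970741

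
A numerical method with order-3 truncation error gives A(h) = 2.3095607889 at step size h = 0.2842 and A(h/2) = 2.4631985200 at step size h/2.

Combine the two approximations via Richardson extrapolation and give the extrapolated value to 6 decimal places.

Method order is 3; weight 2^3 = 8.
8·2.4631985200 − 2.3095607889 = 17.3960273711
Extrapolated: 17.3960273711 / 7 = 2.4851467673

2.485147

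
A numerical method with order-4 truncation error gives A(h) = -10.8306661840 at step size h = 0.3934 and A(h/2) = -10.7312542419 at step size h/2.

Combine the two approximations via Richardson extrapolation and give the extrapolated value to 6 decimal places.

-10.724627

Order 4 gives 2^r = 16 and 2^r − 1 = 15.
Numerator 16·A(h/2) − A(h) = 16·(-10.7312542419) − (-10.8306661840) = -160.8694016864
Denominator 16 − 1 = 15.
Result: -10.7246267791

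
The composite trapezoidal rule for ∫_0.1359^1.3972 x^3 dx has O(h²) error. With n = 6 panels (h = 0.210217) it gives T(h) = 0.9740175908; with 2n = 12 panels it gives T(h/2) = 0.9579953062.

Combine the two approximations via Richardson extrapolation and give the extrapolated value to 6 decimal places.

0.952655

r = 2, so 2^r = 4.
Numerator 4×A(h/2) − A(h) = 4×0.9579953062 − 0.9740175908 = 2.8579636340
Denominator 4 − 1 = 3.
Result: 0.9526545447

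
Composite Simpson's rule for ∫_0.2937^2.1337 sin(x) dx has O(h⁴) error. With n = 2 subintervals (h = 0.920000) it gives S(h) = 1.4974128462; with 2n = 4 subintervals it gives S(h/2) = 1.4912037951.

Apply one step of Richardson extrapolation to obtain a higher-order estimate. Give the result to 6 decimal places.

Method order is 4; weight 2^4 = 16.
16·1.4912037951 − 1.4974128462 = 22.3618478754
R = 22.3618478754/15 = 1.4907898584

1.490790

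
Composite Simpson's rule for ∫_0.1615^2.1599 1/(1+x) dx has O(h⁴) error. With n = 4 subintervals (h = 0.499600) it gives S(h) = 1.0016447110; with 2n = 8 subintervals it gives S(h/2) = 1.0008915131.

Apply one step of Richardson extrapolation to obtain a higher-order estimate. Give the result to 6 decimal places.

The method has order 4: 2^4 = 16.
Difference of the inputs: 1.0008915131 − 1.0016447110 = -0.0007531979
Correction (A(h/2) − A(h))/(16 − 1) = (-0.0007531979)/15 = -0.0000502132
R = A(h/2) + (A(h/2) − A(h))/15 = 1.0008915131 − 0.0000502132 = 1.0008412999

1.000841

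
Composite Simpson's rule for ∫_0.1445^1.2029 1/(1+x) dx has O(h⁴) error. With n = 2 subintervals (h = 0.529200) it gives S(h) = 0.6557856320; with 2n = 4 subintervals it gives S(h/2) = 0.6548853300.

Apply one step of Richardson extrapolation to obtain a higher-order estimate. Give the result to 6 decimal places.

Method order is 4; weight 2^4 = 16.
16*0.6548853300 = 10.4781652800; 10.4781652800 − 0.6557856320 = 9.8223796480
(16*0.6548853300 − 0.6557856320)/(16 − 1) = 0.6548253099
Shift from A(h/2): −0.0000600201.

0.654825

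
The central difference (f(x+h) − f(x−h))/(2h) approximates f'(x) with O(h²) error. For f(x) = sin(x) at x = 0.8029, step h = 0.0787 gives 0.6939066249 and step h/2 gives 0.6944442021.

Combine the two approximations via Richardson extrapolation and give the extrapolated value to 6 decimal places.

Order 2 gives 2^r = 4 and 2^r − 1 = 3.
Numerator 4×A(h/2) − A(h) = 4×0.6944442021 − 0.6939066249 = 2.0838701835
2.0838701835 ÷ 3 = 0.6946233945

0.694623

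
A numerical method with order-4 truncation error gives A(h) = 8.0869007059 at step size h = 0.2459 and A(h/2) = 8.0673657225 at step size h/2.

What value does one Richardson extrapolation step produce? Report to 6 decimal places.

8.066063

Order 4 gives 2^r = 16 and 2^r − 1 = 15.
16*8.0673657225 = 129.0778515600; 129.0778515600 − 8.0869007059 = 120.9909508541
R = 120.9909508541/15 = 8.0660633903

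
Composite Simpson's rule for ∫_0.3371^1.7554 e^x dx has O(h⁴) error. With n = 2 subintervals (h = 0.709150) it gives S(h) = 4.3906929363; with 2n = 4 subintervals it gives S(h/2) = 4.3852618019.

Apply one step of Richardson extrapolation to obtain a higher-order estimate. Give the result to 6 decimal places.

Method order is 4; weight 2^4 = 16.
Numerator 16·A(h/2) − A(h) = 16·4.3852618019 − 4.3906929363 = 65.7734958941
Divide by 2^4 − 1 = 15.
65.7734958941 ÷ 15 = 4.3848997263
Gap between inputs: 5.431e-03; correction applied: −0.0003620756.

4.384900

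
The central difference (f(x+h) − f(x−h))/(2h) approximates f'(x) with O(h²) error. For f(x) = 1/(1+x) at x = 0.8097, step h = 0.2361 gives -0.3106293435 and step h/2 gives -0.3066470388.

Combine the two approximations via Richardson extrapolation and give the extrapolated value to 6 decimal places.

The method has order 2: 2^2 = 4.
4·(-0.3066470388) = -1.2265881552; subtract (-0.3106293435) → -0.9159588117
Divide by 2^2 − 1 = 3.
Result: -0.3053196039

-0.305320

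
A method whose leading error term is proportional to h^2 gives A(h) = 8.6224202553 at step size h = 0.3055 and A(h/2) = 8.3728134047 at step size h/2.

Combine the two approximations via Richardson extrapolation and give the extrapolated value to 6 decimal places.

r = 2: numerator weight 4, denominator 3.
4 × 8.3728134047 − 8.6224202553 = 24.8688333635
Denominator 4 − 1 = 3.
(4 × 8.3728134047 − 8.6224202553)/(4 − 1) = 8.2896111212

8.289611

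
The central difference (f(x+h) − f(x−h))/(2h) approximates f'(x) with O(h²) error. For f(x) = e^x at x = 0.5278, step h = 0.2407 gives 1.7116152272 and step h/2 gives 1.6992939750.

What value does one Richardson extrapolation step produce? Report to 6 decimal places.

1.695187

The method has order 2: 2^2 = 4.
2^2·A(h/2) = 6.7971759000; minus A(h) gives 5.0855606728.
(4·1.6992939750 − 1.7116152272)/(4 − 1) = 1.6951868909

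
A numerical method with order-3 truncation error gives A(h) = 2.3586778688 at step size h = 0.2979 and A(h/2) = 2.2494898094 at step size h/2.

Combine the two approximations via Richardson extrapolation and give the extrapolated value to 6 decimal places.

2.233892

Error is O(h^3); halving h shrinks it by 2^3 = 8.
8×2.2494898094 = 17.9959184752; 17.9959184752 − 2.3586778688 = 15.6372406064
15.6372406064 ÷ 7 = 2.2338915152
Gap between inputs: 1.092e-01; correction applied: −0.0155982942.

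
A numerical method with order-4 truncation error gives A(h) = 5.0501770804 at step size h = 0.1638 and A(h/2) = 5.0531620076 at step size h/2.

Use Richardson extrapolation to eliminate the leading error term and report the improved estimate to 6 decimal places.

5.053361

Leading term ∝ h^4; use weight 16 = 2^4.
16 × 5.0531620076 = 80.8505921216; subtract 5.0501770804 → 75.8004150412
Denominator 16 − 1 = 15.
Extrapolated: 75.8004150412 / 15 = 5.0533610027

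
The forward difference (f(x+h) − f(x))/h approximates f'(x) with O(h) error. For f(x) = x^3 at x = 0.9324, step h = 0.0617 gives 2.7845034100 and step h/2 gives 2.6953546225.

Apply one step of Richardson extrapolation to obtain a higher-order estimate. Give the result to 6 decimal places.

Method order is 1; weight 2^1 = 2.
A(h/2) − A(h) = 2.6953546225 − 2.7845034100 = -0.0891487875
Divide by 2^1 − 1 = 1: (-0.0891487875)/1 = -0.0891487875
R = A(h/2) + (A(h/2) − A(h))/1 = 2.6953546225 − 0.0891487875 = 2.6062058350

2.606206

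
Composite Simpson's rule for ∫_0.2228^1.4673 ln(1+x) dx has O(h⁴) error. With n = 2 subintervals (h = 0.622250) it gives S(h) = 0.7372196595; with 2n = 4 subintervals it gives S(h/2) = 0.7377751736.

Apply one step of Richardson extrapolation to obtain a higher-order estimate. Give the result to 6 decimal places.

0.737812

r = 4: numerator weight 16, denominator 15.
16·0.7377751736 = 11.8044027776; 11.8044027776 − 0.7372196595 = 11.0671831181
Divide by 2^4 − 1 = 15.
11.0671831181 ÷ 15 = 0.7378122079
Shift from A(h/2): +0.0000370343.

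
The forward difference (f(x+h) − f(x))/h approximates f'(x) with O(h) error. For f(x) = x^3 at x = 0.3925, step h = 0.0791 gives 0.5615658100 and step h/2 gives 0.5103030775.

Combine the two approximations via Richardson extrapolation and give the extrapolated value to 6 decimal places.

0.459040

r = 1, so 2^r = 2.
2^1*A(h/2) = 1.0206061550; minus A(h) gives 0.4590403450.
Denominator 2 − 1 = 1.
R = 0.4590403450/1 = 0.4590403450
Shift from A(h/2): −0.0512627325.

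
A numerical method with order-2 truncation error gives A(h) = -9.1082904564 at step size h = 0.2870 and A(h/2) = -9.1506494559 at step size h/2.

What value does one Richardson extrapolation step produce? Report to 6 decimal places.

-9.164769

Order 2 gives 2^r = 4 and 2^r − 1 = 3.
Top: 4(-9.1506494559) − (-9.1082904564) = -27.4943073672
Divide by 2^2 − 1 = 3.
R = (-27.4943073672)/3 = -9.1647691224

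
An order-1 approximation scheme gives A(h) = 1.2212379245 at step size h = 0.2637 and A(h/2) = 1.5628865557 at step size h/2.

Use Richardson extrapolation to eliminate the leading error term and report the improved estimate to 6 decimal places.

1.904535

Leading term ∝ h^1; use weight 2 = 2^1.
A(h/2) − A(h) = 1.5628865557 − 1.2212379245 = 0.3416486312
Correction (A(h/2) − A(h))/(2 − 1) = 0.3416486312/1 = 0.3416486312
R = 1.5628865557 + 0.3416486312 = 1.9045351869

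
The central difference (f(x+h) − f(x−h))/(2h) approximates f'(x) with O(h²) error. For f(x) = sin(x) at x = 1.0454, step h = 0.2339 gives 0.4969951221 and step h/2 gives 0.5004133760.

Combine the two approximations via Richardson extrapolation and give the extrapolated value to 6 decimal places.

0.501553

Method order is 2; weight 2^2 = 4.
4×0.5004133760 − 0.4969951221 = 1.5046583819
Divide by 2^2 − 1 = 3.
Result: 0.5015527940
Correction |R − A(h/2)| = 1.139e-03; gap |A(h/2) − A(h)| = 3.418e-03.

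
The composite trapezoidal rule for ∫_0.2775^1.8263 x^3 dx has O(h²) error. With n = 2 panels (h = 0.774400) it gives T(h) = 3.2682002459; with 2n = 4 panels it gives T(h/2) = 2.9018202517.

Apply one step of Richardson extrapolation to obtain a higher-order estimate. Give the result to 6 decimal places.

2.779694

The method has order 2: 2^2 = 4.
2^2·A(h/2) = 11.6072810068; minus A(h) gives 8.3390807609.
Divide by 2^2 − 1 = 3.
So the Richardson estimate is 2.7796935870.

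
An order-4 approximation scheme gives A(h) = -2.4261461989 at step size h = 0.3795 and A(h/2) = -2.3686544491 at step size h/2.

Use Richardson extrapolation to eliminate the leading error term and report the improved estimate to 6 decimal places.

Leading term ∝ h^4; use weight 16 = 2^4.
16·(-2.3686544491) − (-2.4261461989) = -35.4723249867
Denominator 16 − 1 = 15.
(-35.4723249867) ÷ 15 = -2.3648216658

-2.364822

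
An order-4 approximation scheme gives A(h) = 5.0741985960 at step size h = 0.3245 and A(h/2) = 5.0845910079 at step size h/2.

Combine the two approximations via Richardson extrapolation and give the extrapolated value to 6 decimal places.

5.085284

Method order is 4; weight 2^4 = 16.
2^4 × A(h/2) = 81.3534561264; minus A(h) gives 76.2792575304.
Divide by 2^4 − 1 = 15.
So the Richardson estimate is 5.0852838354.
Correction |R − A(h/2)| = 6.928e-04; gap |A(h/2) − A(h)| = 1.039e-02.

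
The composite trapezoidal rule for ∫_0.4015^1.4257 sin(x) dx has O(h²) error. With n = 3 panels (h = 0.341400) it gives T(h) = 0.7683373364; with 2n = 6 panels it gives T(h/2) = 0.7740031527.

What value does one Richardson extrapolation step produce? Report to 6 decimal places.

Leading term ∝ h^2; use weight 4 = 2^2.
4*0.7740031527 = 3.0960126108; 3.0960126108 − 0.7683373364 = 2.3276752744
Denominator 4 − 1 = 3.
So the Richardson estimate is 0.7758917581.

0.775892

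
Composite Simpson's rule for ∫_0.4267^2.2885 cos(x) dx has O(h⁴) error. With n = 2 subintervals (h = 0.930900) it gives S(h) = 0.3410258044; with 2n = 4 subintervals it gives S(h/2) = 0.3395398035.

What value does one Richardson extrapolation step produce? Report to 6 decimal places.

Method order is 4; weight 2^4 = 16.
Weighted: 5.4326368560 − 0.3410258044 = 5.0916110516
Divide by 2^4 − 1 = 15.
R = 5.0916110516/15 = 0.3394407368

0.339441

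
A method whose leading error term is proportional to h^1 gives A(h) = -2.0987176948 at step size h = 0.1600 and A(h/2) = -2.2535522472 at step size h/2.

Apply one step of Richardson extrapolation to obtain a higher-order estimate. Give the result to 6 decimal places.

-2.408387

Method order is 1; weight 2^1 = 2.
Top: 2(-2.2535522472) − (-2.0987176948) = -2.4083867996
(2*(-2.2535522472) − (-2.0987176948))/(2 − 1) = -2.4083867996
Correction |R − A(h/2)| = 1.548e-01; gap |A(h/2) − A(h)| = 1.548e-01.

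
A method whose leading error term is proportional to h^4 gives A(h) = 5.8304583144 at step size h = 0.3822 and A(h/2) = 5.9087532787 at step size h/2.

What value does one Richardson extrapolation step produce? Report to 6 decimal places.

The method has order 4: 2^4 = 16.
A(h/2) − A(h) = 5.9087532787 − 5.8304583144 = 0.0782949643
Correction (A(h/2) − A(h))/(16 − 1) = 0.0782949643/15 = 0.0052196643
R = 5.9087532787 + 0.0052196643 = 5.9139729430

5.913973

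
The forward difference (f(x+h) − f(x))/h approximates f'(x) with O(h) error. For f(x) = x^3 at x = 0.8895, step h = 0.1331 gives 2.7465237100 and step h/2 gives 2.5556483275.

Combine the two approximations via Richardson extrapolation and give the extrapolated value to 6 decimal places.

r = 1, so 2^r = 2.
2·2.5556483275 = 5.1112966550; 5.1112966550 − 2.7465237100 = 2.3647729450
Denominator 2 − 1 = 1.
Result: 2.3647729450

2.364773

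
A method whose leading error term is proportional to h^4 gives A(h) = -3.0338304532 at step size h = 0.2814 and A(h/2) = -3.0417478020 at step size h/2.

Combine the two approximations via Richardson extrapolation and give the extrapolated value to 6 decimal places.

-3.042276

r = 4, so 2^r = 16.
Difference of the inputs: -3.0417478020 − (-3.0338304532) = -0.0079173488
Correction (A(h/2) − A(h))/(16 − 1) = (-0.0079173488)/15 = -0.0005278233
R = A(h/2) + (A(h/2) − A(h))/15 = -3.0417478020 − 0.0005278233 = -3.0422756253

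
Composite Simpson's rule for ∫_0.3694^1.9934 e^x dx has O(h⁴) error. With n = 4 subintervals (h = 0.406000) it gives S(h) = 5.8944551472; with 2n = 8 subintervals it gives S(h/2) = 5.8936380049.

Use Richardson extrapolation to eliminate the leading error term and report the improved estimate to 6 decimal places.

5.893584

Error is O(h^4); halving h shrinks it by 2^4 = 16.
16×5.8936380049 = 94.2982080784; subtract 5.8944551472 → 88.4037529312
Denominator 16 − 1 = 15.
88.4037529312 ÷ 15 = 5.8935835287
Correction |R − A(h/2)| = 5.448e-05; gap |A(h/2) − A(h)| = 8.171e-04.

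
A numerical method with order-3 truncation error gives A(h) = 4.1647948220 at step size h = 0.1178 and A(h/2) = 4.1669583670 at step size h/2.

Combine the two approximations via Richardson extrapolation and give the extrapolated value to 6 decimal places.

The method has order 3: 2^3 = 8.
Weighted: 33.3356669360 − 4.1647948220 = 29.1708721140
Denominator 8 − 1 = 7.
R = 29.1708721140/7 = 4.1672674449

4.167267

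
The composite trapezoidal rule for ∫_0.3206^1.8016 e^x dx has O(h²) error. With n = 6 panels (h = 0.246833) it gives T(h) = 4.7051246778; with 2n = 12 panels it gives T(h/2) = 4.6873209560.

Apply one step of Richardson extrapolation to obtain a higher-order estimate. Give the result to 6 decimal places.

Order 2 gives 2^r = 4 and 2^r − 1 = 3.
Weighted: 18.7492838240 − 4.7051246778 = 14.0441591462
(4 × 4.6873209560 − 4.7051246778)/(4 − 1) = 4.6813863821
Correction |R − A(h/2)| = 5.935e-03; gap |A(h/2) − A(h)| = 1.780e-02.

4.681386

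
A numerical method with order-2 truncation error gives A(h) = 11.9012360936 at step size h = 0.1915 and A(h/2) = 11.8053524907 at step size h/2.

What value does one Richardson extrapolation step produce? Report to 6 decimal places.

With r = 2 the leading error scales as h^2, so the weight is 2^2 = 4.
4 × 11.8053524907 = 47.2214099628; subtract 11.9012360936 → 35.3201738692
Divide by 2^2 − 1 = 3.
Extrapolated: 35.3201738692 / 3 = 11.7733912897
Correction |R − A(h/2)| = 3.196e-02; gap |A(h/2) − A(h)| = 9.588e-02.

11.773391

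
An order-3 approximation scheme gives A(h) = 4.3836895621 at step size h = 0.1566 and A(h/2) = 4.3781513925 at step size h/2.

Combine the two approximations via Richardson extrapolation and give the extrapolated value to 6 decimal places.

4.377360

Error is O(h^3); halving h shrinks it by 2^3 = 8.
Top: 8(4.3781513925) − (4.3836895621) = 30.6415215779
30.6415215779 ÷ 7 = 4.3773602254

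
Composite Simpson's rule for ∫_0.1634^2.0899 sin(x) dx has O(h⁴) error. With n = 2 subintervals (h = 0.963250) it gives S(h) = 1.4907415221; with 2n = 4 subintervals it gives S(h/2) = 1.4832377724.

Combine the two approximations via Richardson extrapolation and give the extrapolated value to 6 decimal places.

1.482738

Method order is 4; weight 2^4 = 16.
16*1.4832377724 = 23.7318043584; 23.7318043584 − 1.4907415221 = 22.2410628363
Denominator 16 − 1 = 15.
R = 22.2410628363/15 = 1.4827375224
Correction |R − A(h/2)| = 5.002e-04; gap |A(h/2) − A(h)| = 7.504e-03.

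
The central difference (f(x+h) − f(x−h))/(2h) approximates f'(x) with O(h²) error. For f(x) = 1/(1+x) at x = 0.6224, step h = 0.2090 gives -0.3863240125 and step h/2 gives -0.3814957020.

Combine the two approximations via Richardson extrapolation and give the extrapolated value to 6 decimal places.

-0.379886

The method has order 2: 2^2 = 4.
4*(-0.3814957020) = -1.5259828080; subtract (-0.3863240125) → -1.1396587955
(4*(-0.3814957020) − (-0.3863240125))/(4 − 1) = -0.3798862652
Correction |R − A(h/2)| = 1.609e-03; gap |A(h/2) − A(h)| = 4.828e-03.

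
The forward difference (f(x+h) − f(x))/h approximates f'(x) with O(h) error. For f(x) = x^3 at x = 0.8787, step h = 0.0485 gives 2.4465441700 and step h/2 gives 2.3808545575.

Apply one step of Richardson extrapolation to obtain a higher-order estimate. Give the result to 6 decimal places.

Order 1 gives 2^r = 2 and 2^r − 1 = 1.
Weighted: 4.7617091150 − 2.4465441700 = 2.3151649450
Denominator 2 − 1 = 1.
2.3151649450 ÷ 1 = 2.3151649450

2.315165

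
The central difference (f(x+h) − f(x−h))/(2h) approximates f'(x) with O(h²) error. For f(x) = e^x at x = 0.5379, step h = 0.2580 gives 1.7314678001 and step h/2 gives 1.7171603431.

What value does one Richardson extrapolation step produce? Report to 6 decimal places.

r = 2: numerator weight 4, denominator 3.
Difference of the inputs: 1.7171603431 − 1.7314678001 = -0.0143074570
Correction (A(h/2) − A(h))/(4 − 1) = (-0.0143074570)/3 = -0.0047691523
R = 1.7171603431 − 0.0047691523 = 1.7123911908
Gap between inputs: 1.431e-02; correction applied: −0.0047691523.

1.712391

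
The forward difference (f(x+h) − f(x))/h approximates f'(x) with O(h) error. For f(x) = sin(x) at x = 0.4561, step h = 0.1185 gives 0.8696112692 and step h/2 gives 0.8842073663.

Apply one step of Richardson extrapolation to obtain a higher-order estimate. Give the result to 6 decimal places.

Error is O(h^1); halving h shrinks it by 2^1 = 2.
2*0.8842073663 = 1.7684147326; 1.7684147326 − 0.8696112692 = 0.8988034634
(2*0.8842073663 − 0.8696112692)/(2 − 1) = 0.8988034634
Gap between inputs: 1.460e-02; correction applied: +0.0145960971.

0.898803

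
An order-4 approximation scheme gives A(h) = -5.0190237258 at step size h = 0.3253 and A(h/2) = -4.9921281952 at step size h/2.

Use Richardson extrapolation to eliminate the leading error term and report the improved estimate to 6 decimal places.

Order 4 gives 2^r = 16 and 2^r − 1 = 15.
16 × (-4.9921281952) − (-5.0190237258) = -74.8550273974
Denominator 16 − 1 = 15.
So the Richardson estimate is -4.9903351598.

-4.990335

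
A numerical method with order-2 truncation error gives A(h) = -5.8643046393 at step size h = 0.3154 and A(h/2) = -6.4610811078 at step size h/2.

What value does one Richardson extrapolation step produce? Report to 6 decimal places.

Error is O(h^2); halving h shrinks it by 2^2 = 4.
Weighted: (-25.8443244312) − (-5.8643046393) = -19.9800197919
(4*(-6.4610811078) − (-5.8643046393))/(4 − 1) = -6.6600065973

-6.660007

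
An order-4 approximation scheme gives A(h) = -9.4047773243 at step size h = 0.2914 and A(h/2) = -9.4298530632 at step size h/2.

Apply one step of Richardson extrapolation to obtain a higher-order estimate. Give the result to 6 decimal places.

r = 4: numerator weight 16, denominator 15.
16 × (-9.4298530632) = -150.8776490112; (-150.8776490112) − (-9.4047773243) = -141.4728716869
Denominator 16 − 1 = 15.
Extrapolated: (-141.4728716869) / 15 = -9.4315247791

-9.431525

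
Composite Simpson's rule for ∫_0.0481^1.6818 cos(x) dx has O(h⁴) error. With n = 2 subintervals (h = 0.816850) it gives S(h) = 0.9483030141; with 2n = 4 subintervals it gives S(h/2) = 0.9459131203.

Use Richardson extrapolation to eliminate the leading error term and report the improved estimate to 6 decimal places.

Method order is 4; weight 2^4 = 16.
A(h/2) − A(h) = 0.9459131203 − 0.9483030141 = -0.0023898938
Divide by 2^4 − 1 = 15: (-0.0023898938)/15 = -0.0001593263
R = 0.9459131203 − 0.0001593263 = 0.9457537940
Shift from A(h/2): −0.0001593263.

0.945754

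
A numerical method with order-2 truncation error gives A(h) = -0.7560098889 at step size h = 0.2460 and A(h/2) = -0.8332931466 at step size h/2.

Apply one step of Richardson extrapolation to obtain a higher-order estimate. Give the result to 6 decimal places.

-0.859054

Order 2 gives 2^r = 4 and 2^r − 1 = 3.
A(h/2) − A(h) = -0.8332931466 − (-0.7560098889) = -0.0772832577
Correction (A(h/2) − A(h))/(4 − 1) = (-0.0772832577)/3 = -0.0257610859
R = A(h/2) + (A(h/2) − A(h))/3 = -0.8332931466 − 0.0257610859 = -0.8590542325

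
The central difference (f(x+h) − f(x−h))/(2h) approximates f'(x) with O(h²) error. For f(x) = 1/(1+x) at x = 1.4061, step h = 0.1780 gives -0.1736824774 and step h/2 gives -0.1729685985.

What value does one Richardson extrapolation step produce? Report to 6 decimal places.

-0.172731

Leading term ∝ h^2; use weight 4 = 2^2.
2^2×A(h/2) = -0.6918743940; minus A(h) gives -0.5181919166.
Denominator 4 − 1 = 3.
Extrapolated: (-0.5181919166) / 3 = -0.1727306389
Gap between inputs: 7.139e-04; correction applied: +0.0002379596.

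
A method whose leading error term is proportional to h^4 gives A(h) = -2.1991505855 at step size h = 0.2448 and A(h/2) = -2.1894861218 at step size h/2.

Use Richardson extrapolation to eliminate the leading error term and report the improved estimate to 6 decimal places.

With r = 4 the leading error scales as h^4, so the weight is 2^4 = 16.
Top: 16(-2.1894861218) − (-2.1991505855) = -32.8326273633
Divide by 2^4 − 1 = 15.
So the Richardson estimate is -2.1888418242.

-2.188842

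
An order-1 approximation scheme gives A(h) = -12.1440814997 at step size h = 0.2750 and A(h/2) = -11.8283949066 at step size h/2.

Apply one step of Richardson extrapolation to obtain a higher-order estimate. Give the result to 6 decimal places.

Method order is 1; weight 2^1 = 2.
Numerator 2*A(h/2) − A(h) = 2*(-11.8283949066) − (-12.1440814997) = -11.5127083135
Divide by 2^1 − 1 = 1.
So the Richardson estimate is -11.5127083135.
Correction |R − A(h/2)| = 3.157e-01; gap |A(h/2) − A(h)| = 3.157e-01.

-11.512708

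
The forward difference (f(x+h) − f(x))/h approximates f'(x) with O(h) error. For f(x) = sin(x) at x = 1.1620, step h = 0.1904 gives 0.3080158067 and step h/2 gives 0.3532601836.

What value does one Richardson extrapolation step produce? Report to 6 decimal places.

Order 1 gives 2^r = 2 and 2^r − 1 = 1.
2 × 0.3532601836 = 0.7065203672; 0.7065203672 − 0.3080158067 = 0.3985045605
Denominator 2 − 1 = 1.
R = 0.3985045605/1 = 0.3985045605

0.398505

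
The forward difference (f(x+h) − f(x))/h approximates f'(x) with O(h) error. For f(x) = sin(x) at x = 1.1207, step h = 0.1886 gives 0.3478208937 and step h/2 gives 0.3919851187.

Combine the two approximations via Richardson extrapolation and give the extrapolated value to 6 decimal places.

r = 1: numerator weight 2, denominator 1.
Difference of the inputs: 0.3919851187 − 0.3478208937 = 0.0441642250
Correction (A(h/2) − A(h))/(2 − 1) = 0.0441642250/1 = 0.0441642250
R = 0.3919851187 + 0.0441642250 = 0.4361493437
Gap between inputs: 4.416e-02; correction applied: +0.0441642250.

0.436149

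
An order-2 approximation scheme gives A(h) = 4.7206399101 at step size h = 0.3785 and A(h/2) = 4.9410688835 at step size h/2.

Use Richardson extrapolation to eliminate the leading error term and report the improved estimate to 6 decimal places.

r = 2: numerator weight 4, denominator 3.
Top: 4(4.9410688835) − (4.7206399101) = 15.0436356239
Denominator 4 − 1 = 3.
So the Richardson estimate is 5.0145452080.

5.014545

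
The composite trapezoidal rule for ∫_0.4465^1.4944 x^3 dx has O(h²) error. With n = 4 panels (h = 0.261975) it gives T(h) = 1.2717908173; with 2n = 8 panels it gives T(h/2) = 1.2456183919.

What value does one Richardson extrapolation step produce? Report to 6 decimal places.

1.236894

Method order is 2; weight 2^2 = 4.
Weighted: 4.9824735676 − 1.2717908173 = 3.7106827503
3.7106827503 ÷ 3 = 1.2368942501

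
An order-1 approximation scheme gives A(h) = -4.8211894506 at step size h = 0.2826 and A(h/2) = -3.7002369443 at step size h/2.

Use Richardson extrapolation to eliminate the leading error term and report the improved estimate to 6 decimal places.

Leading term ∝ h^1; use weight 2 = 2^1.
Top: 2(-3.7002369443) − (-4.8211894506) = -2.5792844380
Denominator 2 − 1 = 1.
So the Richardson estimate is -2.5792844380.

-2.579284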